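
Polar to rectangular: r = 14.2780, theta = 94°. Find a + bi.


a = 14.2780*cos(94°) = 14.2780*(-0.06976) = -0.9960
b = 14.2780*sin(94°) = 14.2780*0.99756 = 14.2432

-0.9960 + 14.2432i


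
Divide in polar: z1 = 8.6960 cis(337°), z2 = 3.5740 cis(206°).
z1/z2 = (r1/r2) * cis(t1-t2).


r = 8.6960 / 3.5740 = 2.4331
theta = 337° - 206° = 131° = 131° (mod 360)

2.4331 cis(131°)


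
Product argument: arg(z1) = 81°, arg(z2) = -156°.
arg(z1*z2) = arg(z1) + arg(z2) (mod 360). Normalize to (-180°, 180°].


arg(z1*z2) = 81° - 156° = -75°
Normalized to (-180°, 180°]: -75°

-75°


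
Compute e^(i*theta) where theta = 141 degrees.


cos(141°) = -0.7771
sin(141°) = 0.6293

e^(i*141°) = -0.7771 + 0.6293i


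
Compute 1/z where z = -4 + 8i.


|z|^2 = 16+64 = 80
1/z = (-4 - 8i)/80

1/z = -0.0500 - 0.1000i


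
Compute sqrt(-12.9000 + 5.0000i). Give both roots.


|z| = sqrt(166.41+25) = 13.8351
sqrt((|z|+a)/2) = sqrt((13.8351+(-12.9))/2) = sqrt(0.4676) = 0.6838
sqrt((|z|-a)/2) = sqrt((13.8351-(-12.9))/2) = sqrt(13.3676) = 3.6562

±(0.6838 + 3.6562i) i.e. 0.6838 + 3.6562i and -0.6838 - 3.6562i


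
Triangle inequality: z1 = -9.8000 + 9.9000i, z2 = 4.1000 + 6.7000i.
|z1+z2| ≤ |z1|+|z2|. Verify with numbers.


|z1| = sqrt((-9.8)^2 + 9.9^2) = sqrt(194.05) = 13.9302
|z2| = sqrt(4.1^2 + 6.7^2) = sqrt(61.7) = 7.8549
z1+z2 = -5.7000 + 16.6000i
|z1+z2| = sqrt(308.05) = 17.5514
|z1|+|z2| = 13.9302 + 7.8549 = 21.7851

|z1+z2| = 17.5514 ≤ |z1|+|z2| = 21.7851 (verified)


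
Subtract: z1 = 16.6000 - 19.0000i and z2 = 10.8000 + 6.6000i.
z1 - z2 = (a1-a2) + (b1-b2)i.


Real: 16.6 - 10.8 = 5.8
Imag: -19 - 6.6 = -25.6

5.8000 - 25.6000i


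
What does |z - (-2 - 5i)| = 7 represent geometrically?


|z - z0| = r is a circle with center z0 and radius r.
Center = (-2, -5), radius = 7

Circle with center (-2, -5) and radius 7


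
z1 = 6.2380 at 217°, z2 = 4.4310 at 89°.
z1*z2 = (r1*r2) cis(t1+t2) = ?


r = 6.2380 * 4.4310 = 27.6406
theta = 217° + 89° = 306° = 306° (mod 360)

27.6406 cis(306°)


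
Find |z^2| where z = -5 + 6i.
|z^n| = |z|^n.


|z| = sqrt(25+36) = sqrt(61) = 7.8102
|z^2| = |z|^2 = (sqrt(61))^2 = 61

|z^2| = 61


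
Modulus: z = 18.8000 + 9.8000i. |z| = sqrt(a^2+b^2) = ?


|z| = sqrt(18.8^2 + 9.8^2) = sqrt(353.44 + 96.04) = sqrt(449.48) = 21.2009

|z| = 21.2009


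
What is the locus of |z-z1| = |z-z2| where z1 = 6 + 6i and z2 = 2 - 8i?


Equal distances means the locus is the perpendicular bisector of z1 and z2.
Midpoint = ((6+2)/2, (6+(-8))/2) = (4.0000, -1.0000)

Perpendicular bisector through (4.0000, -1.0000)


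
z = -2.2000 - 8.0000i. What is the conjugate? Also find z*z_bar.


z_bar = -2.2000 + 8.0000i
z*z_bar = (-2.2)^2 + (-8)^2 = 4.84 + 64 = 68.84

z_bar = -2.2000 + 8.0000i, z*z_bar = 68.84


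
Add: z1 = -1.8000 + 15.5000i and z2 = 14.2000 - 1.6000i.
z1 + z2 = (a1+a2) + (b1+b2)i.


Real: -1.8 + 14.2 = 12.4
Imag: 15.5 - 1.6 = 13.9

12.4000 + 13.9000i


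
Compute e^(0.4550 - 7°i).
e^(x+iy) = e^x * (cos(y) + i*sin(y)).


e^0.4550 = 1.5762
cos(-7°) = 0.9925
sin(-7°) = -0.1219
Real = 1.5762*0.9925 = 1.5644
Imag = 1.5762*(-0.1219) = -0.1921

1.5644 - 0.1921i


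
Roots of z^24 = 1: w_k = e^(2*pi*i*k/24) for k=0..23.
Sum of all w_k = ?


The sum of all 24th roots of unity is 0.
Geometric series: (1 - w^24)/(1 - w) = (1-1)/(1-w) = 0 since w^24 = 1, w ≠ 1.
Alternatively: coefficient of z^23 in z^24 - 1 is 0.

0


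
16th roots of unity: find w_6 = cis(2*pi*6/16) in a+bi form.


Angle = 360*6/16 = 135°
a = cos(135°) = -0.7071
b = sin(135°) = 0.7071

-0.7071 + 0.7071i


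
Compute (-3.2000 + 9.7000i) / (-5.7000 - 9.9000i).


Conjugate of z2 = -5.7000 + 9.9000i
Numerator: (-3.2000 + 9.7000i)(-5.7000 + 9.9000i) = -77.7900 - 86.9700i
Denominator: (-5.7)^2 + (-9.9)^2 = 130.5
Result = (-77.7900 - 86.9700i)/130.5

-0.5961 - 0.6664i


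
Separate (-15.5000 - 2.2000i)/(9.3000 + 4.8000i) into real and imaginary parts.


Multiply by conjugate: (-15.5000 - 2.2000i)(9.3000 - 4.8000i) / (9.3^2 + 4.8^2)
Numerator real = -15.5*9.3 - (2.2)*4.8 = -154.71
Numerator imag = -2.2*9.3 - (-15.5)*4.8 = 53.94
Denominator = 109.53
Re(z) = -154.71/109.53 = -1.4125
Im(z) = 53.94/109.53 = 0.4925

Re(z) = -1.4125, Im(z) = 0.4925


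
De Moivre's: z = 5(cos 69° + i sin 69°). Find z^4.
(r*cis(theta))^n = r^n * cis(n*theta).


r^4 = 5^4 = 625
n*theta = 4*69° = 276° = 276° (mod 360)
a = 625*cos(276°) = 65.3303
b = 625*sin(276°) = -621.5762

625 cis(276°) = 65.3303 - 621.5762i


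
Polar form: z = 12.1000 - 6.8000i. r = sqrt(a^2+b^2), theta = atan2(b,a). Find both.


r = sqrt(146.41+46.24) = sqrt(192.65) = 13.8798
theta = atan2(-6.8, 12.1) = -29.3353 degrees

r = 13.8798, theta = -29.3353 degrees


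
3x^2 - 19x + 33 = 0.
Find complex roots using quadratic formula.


disc = (-19)^2 - 4*3*33 = 361 - 396 = -35
sqrt(|disc|) = sqrt(35) = 5.9161
Real part = 19/(2*3) = 3.1667
Imag part = 5.9161/(2*3) = 0.9860

3.1667 ± 0.9860i


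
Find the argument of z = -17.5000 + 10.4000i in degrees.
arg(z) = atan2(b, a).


Re = -17.5, Im = 10.4
arg = atan2(10.4, -17.5) = 149.2776 degrees

arg(z) = 149.2776 degrees


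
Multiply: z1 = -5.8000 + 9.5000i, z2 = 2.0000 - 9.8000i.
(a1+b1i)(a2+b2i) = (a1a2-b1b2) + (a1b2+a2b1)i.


Real = -5.8*2 - 9.5*(-9.8) = -11.6 - (-93.1) = 81.5
Imag = -5.8*(-9.8) + 2*9.5 = 56.84 + 19 = 75.84

81.5000 + 75.8400i


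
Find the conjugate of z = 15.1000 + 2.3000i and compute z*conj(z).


z_bar = 15.1000 - 2.3000i
z*z_bar = 15.1^2 + 2.3^2 = 228.01 + 5.29 = 233.3

z_bar = 15.1000 - 2.3000i, z*z_bar = 233.3


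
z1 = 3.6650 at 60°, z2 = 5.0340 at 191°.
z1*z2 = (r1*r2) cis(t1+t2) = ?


r = 3.6650 * 5.0340 = 18.4496
theta = 60° + 191° = 251° = 251° (mod 360)

18.4496 cis(251°)


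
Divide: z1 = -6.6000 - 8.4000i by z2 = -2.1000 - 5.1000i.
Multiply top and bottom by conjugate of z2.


Conjugate of z2 = -2.1000 + 5.1000i
Numerator: (-6.6000 - 8.4000i)(-2.1000 + 5.1000i) = 56.7000 - 16.0200i
Denominator: (-2.1)^2 + (-5.1)^2 = 30.42
Result = (56.7000 - 16.0200i)/30.42

1.8639 - 0.5266i


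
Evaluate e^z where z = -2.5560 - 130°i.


e^-2.5560 = 0.07761
cos(-130°) = -0.6428
sin(-130°) = -0.76604
Real = 0.07761*(-0.6428) = -0.0499
Imag = 0.07761*(-0.76604) = -0.0595

-0.0499 - 0.0595i


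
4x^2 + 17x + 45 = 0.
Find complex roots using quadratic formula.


disc = 17^2 - 4*4*45 = 289 - 720 = -431
sqrt(|disc|) = sqrt(431) = 20.7605
Real part = -17/(2*4) = -2.1250
Imag part = 20.7605/(2*4) = 2.5951

-2.1250 ± 2.5951i


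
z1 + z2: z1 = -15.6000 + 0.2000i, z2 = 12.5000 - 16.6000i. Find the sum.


Real: -15.6 + 12.5 = -3.1
Imag: 0.2 - 16.6 = -16.4

-3.1000 - 16.4000i


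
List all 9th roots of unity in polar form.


The 9th roots of unity are cis(360k/9°) for k=0..8
Angle step = 360/9 = 40°
Primitive root: cis(40°)
Primitive root = 0.7660 + 0.6428i

9 roots at angles: 0°, 40°, 80°, 120°, 160°, 200°, 240°, 280°, 320°


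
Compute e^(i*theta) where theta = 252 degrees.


cos(252°) = -0.3090
sin(252°) = -0.9511

e^(i*252°) = -0.3090 - 0.9511i


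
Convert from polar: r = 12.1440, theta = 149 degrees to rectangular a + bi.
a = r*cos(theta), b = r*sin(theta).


a = 12.1440*cos(149°) = 12.1440*(-0.857167) = -10.4094
b = 12.1440*sin(149°) = 12.1440*0.51504 = 6.2546

-10.4094 + 6.2546i


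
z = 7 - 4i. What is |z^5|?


|z| = sqrt(49+16) = sqrt(65) = 8.0623
|z^5| = |z|^5 = (sqrt(65))^5 = 65^2 * sqrt(65) = 4225*sqrt(65)

|z^5| = 4225*sqrt(65) ≈ 34063.0390


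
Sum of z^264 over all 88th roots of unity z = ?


The roots are w_k = w^k with w = e^(2*pi*i/88), and (w^k)^264 = (w^264)^k.
So S = 1 + u + u^2 + ... + u^(87) with u = w^264.
264 = 3*88 + 0, so 264 is a multiple of 88 and u = (w^88)^3 = 1.
Every one of the 88 terms equals 1: S = 88

S = 88


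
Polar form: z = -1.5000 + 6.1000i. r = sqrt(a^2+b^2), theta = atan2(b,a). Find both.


r = sqrt(2.25+37.21) = sqrt(39.46) = 6.2817
theta = atan2(6.1, -1.5) = 103.8150 degrees

r = 6.2817, theta = 103.8150 degrees


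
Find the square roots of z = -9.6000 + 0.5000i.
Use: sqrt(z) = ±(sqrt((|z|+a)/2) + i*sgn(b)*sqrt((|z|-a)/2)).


|z| = sqrt(92.16+0.25) = 9.6130
sqrt((|z|+a)/2) = sqrt((9.6130+(-9.6))/2) = sqrt(0.0065) = 0.0807
sqrt((|z|-a)/2) = sqrt((9.6130-(-9.6))/2) = sqrt(9.6065) = 3.0994

±(0.0807 + 3.0994i) i.e. 0.0807 + 3.0994i and -0.0807 - 3.0994i


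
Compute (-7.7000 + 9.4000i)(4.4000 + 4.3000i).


Real = -7.7*4.4 - 9.4*4.3 = -33.88 - 40.42 = -74.3
Imag = -7.7*4.3 + 4.4*9.4 = -33.11 + 41.36 = 8.25

-74.3000 + 8.2500i


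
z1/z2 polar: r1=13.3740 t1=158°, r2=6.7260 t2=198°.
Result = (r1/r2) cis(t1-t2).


r = 13.3740 / 6.7260 = 1.9884
theta = 158° - 198° = -40° = 320° (mod 360)

1.9884 cis(320°)


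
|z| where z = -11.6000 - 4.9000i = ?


|z| = sqrt((-11.6)^2 + (-4.9)^2) = sqrt(134.56 + 24.01) = sqrt(158.57) = 12.5925

|z| = 12.5925


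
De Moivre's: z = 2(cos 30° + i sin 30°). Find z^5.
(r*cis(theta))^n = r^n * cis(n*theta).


r^5 = 2^5 = 32
n*theta = 5*30° = 150° = 150° (mod 360)
a = 32*cos(150°) = -27.7128
b = 32*sin(150°) = 16.0000

32 cis(150°) = -27.7128 + 16.0000i


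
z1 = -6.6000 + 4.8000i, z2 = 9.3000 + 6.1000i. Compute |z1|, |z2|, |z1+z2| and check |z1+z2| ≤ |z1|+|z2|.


|z1| = sqrt((-6.6)^2 + 4.8^2) = sqrt(66.6) = 8.1609
|z2| = sqrt(9.3^2 + 6.1^2) = sqrt(123.7) = 11.1221
z1+z2 = 2.7000 + 10.9000i
|z1+z2| = sqrt(126.1) = 11.2294
|z1|+|z2| = 8.1609 + 11.1221 = 19.2830

|z1+z2| = 11.2294 ≤ |z1|+|z2| = 19.2830 (verified)


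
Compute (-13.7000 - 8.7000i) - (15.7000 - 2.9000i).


Real: -13.7 - 15.7 = -29.4
Imag: -8.7 + 2.9 = -5.8

-29.4000 - 5.8000i


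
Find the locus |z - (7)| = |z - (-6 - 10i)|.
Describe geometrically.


Equal distances means the locus is the perpendicular bisector of z1 and z2.
Midpoint = ((7+(-6))/2, (0+(-10))/2) = (0.5000, -5.0000)

Perpendicular bisector through (0.5000, -5.0000)


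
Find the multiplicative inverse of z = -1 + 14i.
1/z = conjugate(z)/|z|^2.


|z|^2 = 1+196 = 197
1/z = (-1 - 14i)/197

1/z = -0.0051 - 0.0711i


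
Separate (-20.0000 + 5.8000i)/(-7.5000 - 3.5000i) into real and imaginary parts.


Multiply by conjugate: (-20.0000 + 5.8000i)(-7.5000 + 3.5000i) / ((-7.5)^2 + (-3.5)^2)
Numerator real = -20*(-7.5) + 5.8*(-3.5) = 129.7
Numerator imag = 5.8*(-7.5) - (-20)*(-3.5) = -113.5
Denominator = 68.5
Re(z) = 129.7/68.5 = 1.8934
Im(z) = -113.5/68.5 = -1.6569

Re(z) = 1.8934, Im(z) = -1.6569


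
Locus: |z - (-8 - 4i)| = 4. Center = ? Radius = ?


|z - z0| = r is a circle with center z0 and radius r.
Center = (-8, -4), radius = 4

Circle with center (-8, -4) and radius 4


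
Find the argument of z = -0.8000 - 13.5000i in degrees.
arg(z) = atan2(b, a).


Re = -0.8, Im = -13.5
arg = atan2(-13.5, -0.8) = -93.3913 degrees

arg(z) = -93.3913 degrees


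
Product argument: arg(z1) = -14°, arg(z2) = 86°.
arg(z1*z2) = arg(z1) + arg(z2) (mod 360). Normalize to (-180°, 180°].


arg(z1*z2) = -14° + 86° = 72°
Normalized to (-180°, 180°]: 72°

72°


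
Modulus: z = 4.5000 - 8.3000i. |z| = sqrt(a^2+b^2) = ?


|z| = sqrt(4.5^2 + (-8.3)^2) = sqrt(20.25 + 68.89) = sqrt(89.14) = 9.4414

|z| = 9.4414


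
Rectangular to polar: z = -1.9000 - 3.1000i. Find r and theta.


r = sqrt(3.61+9.61) = sqrt(13.22) = 3.6359
theta = atan2(-3.1, -1.9) = -121.5043 degrees

r = 3.6359, theta = -121.5043 degrees


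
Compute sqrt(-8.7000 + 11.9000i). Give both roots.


|z| = sqrt(75.69+141.61) = 14.7411
sqrt((|z|+a)/2) = sqrt((14.7411+(-8.7))/2) = sqrt(3.0205) = 1.7380
sqrt((|z|-a)/2) = sqrt((14.7411-(-8.7))/2) = sqrt(11.7205) = 3.4235

±(1.7380 + 3.4235i) i.e. 1.7380 + 3.4235i and -1.7380 - 3.4235i


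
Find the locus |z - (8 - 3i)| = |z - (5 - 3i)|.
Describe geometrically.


Equal distances means the locus is the perpendicular bisector of z1 and z2.
Midpoint = ((8+5)/2, (-3+(-3))/2) = (6.5000, -3.0000)

Perpendicular bisector through (6.5000, -3.0000)


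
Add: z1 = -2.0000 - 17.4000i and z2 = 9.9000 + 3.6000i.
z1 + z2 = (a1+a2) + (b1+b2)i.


Real: -2 + 9.9 = 7.9
Imag: -17.4 + 3.6 = -13.8

7.9000 - 13.8000i


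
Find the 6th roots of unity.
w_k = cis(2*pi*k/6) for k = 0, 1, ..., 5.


The 6th roots of unity are cis(360k/6°) for k=0..5
Angle step = 360/6 = 60°
Primitive root: cis(60°)
Primitive root = 0.5000 + 0.8660i

6 roots at angles: 0°, 60°, 120°, 180°, 240°, 300°


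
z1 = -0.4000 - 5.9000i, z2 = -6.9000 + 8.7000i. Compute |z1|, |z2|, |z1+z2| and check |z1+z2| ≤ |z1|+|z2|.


|z1| = sqrt((-0.4)^2 + (-5.9)^2) = sqrt(34.97) = 5.9135
|z2| = sqrt((-6.9)^2 + 8.7^2) = sqrt(123.3) = 11.1041
z1+z2 = -7.3000 + 2.8000i
|z1+z2| = sqrt(61.13) = 7.8186
|z1|+|z2| = 5.9135 + 11.1041 = 17.0176

|z1+z2| = 7.8186 ≤ |z1|+|z2| = 17.0176 (verified)


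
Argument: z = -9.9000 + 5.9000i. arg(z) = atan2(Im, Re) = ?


Re = -9.9, Im = 5.9
arg = atan2(5.9, -9.9) = 149.2068 degrees

arg(z) = 149.2068 degrees


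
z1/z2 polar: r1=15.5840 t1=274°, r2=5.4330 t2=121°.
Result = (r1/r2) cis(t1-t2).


r = 15.5840 / 5.4330 = 2.8684
theta = 274° - 121° = 153° = 153° (mod 360)

2.8684 cis(153°)


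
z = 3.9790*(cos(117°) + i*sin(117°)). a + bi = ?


a = 3.9790*cos(117°) = 3.9790*(-0.45399) = -1.8064
b = 3.9790*sin(117°) = 3.9790*0.891 = 3.5453

-1.8064 + 3.5453i


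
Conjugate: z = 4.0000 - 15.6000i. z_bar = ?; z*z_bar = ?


z_bar = 4.0000 + 15.6000i
z*z_bar = 4^2 + (-15.6)^2 = 16 + 243.36 = 259.36

z_bar = 4.0000 + 15.6000i, z*z_bar = 259.36


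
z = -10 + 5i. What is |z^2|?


|z| = sqrt(100+25) = sqrt(125) = 11.1803
|z^2| = |z|^2 = (sqrt(125))^2 = 125

|z^2| = 125


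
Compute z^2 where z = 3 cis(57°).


r^2 = 3^2 = 9
n*theta = 2*57° = 114° = 114° (mod 360)
a = 9*cos(114°) = -3.6606
b = 9*sin(114°) = 8.2219

9 cis(114°) = -3.6606 + 8.2219i


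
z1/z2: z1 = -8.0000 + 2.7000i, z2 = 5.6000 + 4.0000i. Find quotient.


Conjugate of z2 = 5.6000 - 4.0000i
Numerator: (-8.0000 + 2.7000i)(5.6000 - 4.0000i) = -34.0000 + 47.1200i
Denominator: 5.6^2 + 4^2 = 47.36
Result = (-34.0000 + 47.1200i)/47.36

-0.7179 + 0.9949i


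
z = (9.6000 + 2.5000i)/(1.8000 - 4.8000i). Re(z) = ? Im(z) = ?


Multiply by conjugate: (9.6000 + 2.5000i)(1.8000 + 4.8000i) / (1.8^2 + (-4.8)^2)
Numerator real = 9.6*1.8 + 2.5*(-4.8) = 5.28
Numerator imag = 2.5*1.8 - 9.6*(-4.8) = 50.58
Denominator = 26.28
Re(z) = 5.28/26.28 = 0.2009
Im(z) = 50.58/26.28 = 1.9247

Re(z) = 0.2009, Im(z) = 1.9247


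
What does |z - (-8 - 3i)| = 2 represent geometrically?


|z - z0| = r is a circle with center z0 and radius r.
Center = (-8, -3), radius = 2

Circle with center (-8, -3) and radius 2


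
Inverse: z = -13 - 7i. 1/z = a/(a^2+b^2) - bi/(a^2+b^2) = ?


|z|^2 = 169+49 = 218
1/z = (-13 + 7i)/218

1/z = -0.0596 + 0.0321i


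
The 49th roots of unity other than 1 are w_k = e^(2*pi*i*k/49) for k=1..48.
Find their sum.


With w = e^(2*pi*i/49), all 49 of the 49th roots of unity w^0 = 1, w, ..., w^(48) sum to 0: 1 + w + ... + w^(48) = (1 - w^49)/(1 - w) = 0 since w^49 = 1, w ≠ 1.
Removing the root 1: w + w^2 + ... + w^(48) = 0 - 1 = -1

Sum = -1


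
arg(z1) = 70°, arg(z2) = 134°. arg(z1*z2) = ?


arg(z1*z2) = 70° + 134° = 204°
Normalized to (-180°, 180°]: -156°

-156°


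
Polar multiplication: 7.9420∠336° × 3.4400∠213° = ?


r = 7.9420 * 3.4400 = 27.3205
theta = 336° + 213° = 549° = 189° (mod 360)

27.3205 cis(189°)


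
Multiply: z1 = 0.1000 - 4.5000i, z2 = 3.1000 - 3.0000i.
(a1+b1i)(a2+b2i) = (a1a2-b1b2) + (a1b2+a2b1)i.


Real = 0.1*3.1 - (-4.5)*(-3) = 0.31 - 13.5 = -13.19
Imag = 0.1*(-3) + 3.1*(-4.5) = -0.3 - (13.95) = -14.25

-13.1900 - 14.2500i


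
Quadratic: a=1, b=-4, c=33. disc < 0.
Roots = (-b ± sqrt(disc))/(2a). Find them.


disc = (-4)^2 - 4*1*33 = 16 - 132 = -116
sqrt(|disc|) = sqrt(116) = 10.7703
Real part = 4/(2*1) = 2.0000
Imag part = 10.7703/(2*1) = 5.3852

2.0000 ± 5.3852i


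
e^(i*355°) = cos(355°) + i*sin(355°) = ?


cos(355°) = 0.9962
sin(355°) = -0.0872

e^(i*355°) = 0.9962 - 0.0872i


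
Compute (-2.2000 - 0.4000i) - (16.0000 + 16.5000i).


Real: -2.2 - 16 = -18.2
Imag: -0.4 - 16.5 = -16.9

-18.2000 - 16.9000i


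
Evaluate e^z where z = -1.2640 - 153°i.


e^-1.2640 = 0.2825
cos(-153°) = -0.891
sin(-153°) = -0.454
Real = 0.2825*(-0.891) = -0.2517
Imag = 0.2825*(-0.454) = -0.1283

-0.2517 - 0.1283i


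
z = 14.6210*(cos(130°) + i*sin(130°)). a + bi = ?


a = 14.6210*cos(130°) = 14.6210*(-0.64279) = -9.3982
b = 14.6210*sin(130°) = 14.6210*0.76604 = 11.2003

-9.3982 + 11.2003i


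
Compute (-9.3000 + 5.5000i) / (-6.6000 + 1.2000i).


Conjugate of z2 = -6.6000 - 1.2000i
Numerator: (-9.3000 + 5.5000i)(-6.6000 - 1.2000i) = 67.9800 - 25.1400i
Denominator: (-6.6)^2 + 1.2^2 = 45
Result = (67.9800 - 25.1400i)/45

1.5107 - 0.5587i


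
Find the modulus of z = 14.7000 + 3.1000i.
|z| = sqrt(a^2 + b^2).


|z| = sqrt(14.7^2 + 3.1^2) = sqrt(216.09 + 9.61) = sqrt(225.7) = 15.0233

|z| = 15.0233


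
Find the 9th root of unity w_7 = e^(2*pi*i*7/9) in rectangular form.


Angle = 360*7/9 = 280°
a = cos(280°) = 0.1736
b = sin(280°) = -0.9848

0.1736 - 0.9848i


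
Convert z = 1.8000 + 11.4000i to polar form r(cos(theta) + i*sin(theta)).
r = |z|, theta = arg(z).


r = sqrt(3.24+129.96) = sqrt(133.2) = 11.5412
theta = atan2(11.4, 1.8) = 81.0274 degrees

r = 11.5412, theta = 81.0274 degrees


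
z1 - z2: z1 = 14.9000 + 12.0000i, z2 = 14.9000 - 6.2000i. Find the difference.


Real: 14.9 - 14.9 = 0
Imag: 12 + 6.2 = 18.2

18.2000i


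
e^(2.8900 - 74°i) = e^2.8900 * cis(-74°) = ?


e^2.8900 = 17.9933
cos(-74°) = 0.275637
sin(-74°) = -0.961262
Real = 17.9933*0.275637 = 4.9596
Imag = 17.9933*(-0.961262) = -17.2963

4.9596 - 17.2963i


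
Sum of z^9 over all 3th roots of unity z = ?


The roots are w_k = w^k with w = e^(2*pi*i/3), and (w^k)^9 = (w^9)^k.
So S = 1 + u + u^2 + ... + u^(2) with u = w^9.
9 = 3*3 + 0, so 9 is a multiple of 3 and u = (w^3)^3 = 1.
Every one of the 3 terms equals 1: S = 3

S = 3


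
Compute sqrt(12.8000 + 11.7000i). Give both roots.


|z| = sqrt(163.84+136.89) = 17.3416
sqrt((|z|+a)/2) = sqrt((17.3416+12.8)/2) = sqrt(15.0708) = 3.8821
sqrt((|z|-a)/2) = sqrt((17.3416-12.8)/2) = sqrt(2.2708) = 1.5069

±(3.8821 + 1.5069i) i.e. 3.8821 + 1.5069i and -3.8821 - 1.5069i


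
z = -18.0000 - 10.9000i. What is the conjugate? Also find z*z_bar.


z_bar = -18.0000 + 10.9000i
z*z_bar = (-18)^2 + (-10.9)^2 = 324 + 118.81 = 442.81

z_bar = -18.0000 + 10.9000i, z*z_bar = 442.81


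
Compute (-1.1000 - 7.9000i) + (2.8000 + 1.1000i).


Real: -1.1 + 2.8 = 1.7
Imag: -7.9 + 1.1 = -6.8

1.7000 - 6.8000i


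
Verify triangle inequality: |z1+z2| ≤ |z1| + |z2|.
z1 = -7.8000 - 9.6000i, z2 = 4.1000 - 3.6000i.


|z1| = sqrt((-7.8)^2 + (-9.6)^2) = sqrt(153) = 12.3693
|z2| = sqrt(4.1^2 + (-3.6)^2) = sqrt(29.77) = 5.4562
z1+z2 = -3.7000 - 13.2000i
|z1+z2| = sqrt(187.93) = 13.7088
|z1|+|z2| = 12.3693 + 5.4562 = 17.8255

|z1+z2| = 13.7088 ≤ |z1|+|z2| = 17.8255 (verified)


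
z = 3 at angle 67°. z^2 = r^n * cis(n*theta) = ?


r^2 = 3^2 = 9
n*theta = 2*67° = 134° = 134° (mod 360)
a = 9*cos(134°) = -6.2519
b = 9*sin(134°) = 6.4741

9 cis(134°) = -6.2519 + 6.4741i


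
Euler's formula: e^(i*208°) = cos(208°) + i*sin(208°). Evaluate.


cos(208°) = -0.8829
sin(208°) = -0.4695

e^(i*208°) = -0.8829 - 0.4695i


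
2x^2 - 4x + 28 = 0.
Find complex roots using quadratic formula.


disc = (-4)^2 - 4*2*28 = 16 - 224 = -208
sqrt(|disc|) = sqrt(208) = 14.4222
Real part = 4/(2*2) = 1.0000
Imag part = 14.4222/(2*2) = 3.6056

1.0000 ± 3.6056i


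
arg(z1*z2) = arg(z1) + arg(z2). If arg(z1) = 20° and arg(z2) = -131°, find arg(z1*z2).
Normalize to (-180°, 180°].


arg(z1*z2) = 20° - 131° = -111°
Normalized to (-180°, 180°]: -111°

-111°


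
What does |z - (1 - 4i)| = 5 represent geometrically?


|z - z0| = r is a circle with center z0 and radius r.
Center = (1, -4), radius = 5

Circle with center (1, -4) and radius 5


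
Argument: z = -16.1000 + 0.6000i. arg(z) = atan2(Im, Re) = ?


Re = -16.1, Im = 0.6
arg = atan2(0.6, -16.1) = 177.8657 degrees

arg(z) = 177.8657 degrees


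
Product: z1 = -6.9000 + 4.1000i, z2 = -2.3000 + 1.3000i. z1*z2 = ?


Real = -6.9*(-2.3) - 4.1*1.3 = 15.87 - 5.33 = 10.54
Imag = -6.9*1.3 - (2.3)*4.1 = -8.97 - (9.43) = -18.4

10.5400 - 18.4000i


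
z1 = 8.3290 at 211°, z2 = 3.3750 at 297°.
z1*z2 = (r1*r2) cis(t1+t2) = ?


r = 8.3290 * 3.3750 = 28.1104
theta = 211° + 297° = 508° = 148° (mod 360)

28.1104 cis(148°)


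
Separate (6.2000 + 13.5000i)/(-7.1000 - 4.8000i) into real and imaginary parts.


Multiply by conjugate: (6.2000 + 13.5000i)(-7.1000 + 4.8000i) / ((-7.1)^2 + (-4.8)^2)
Numerator real = 6.2*(-7.1) + 13.5*(-4.8) = -108.82
Numerator imag = 13.5*(-7.1) - 6.2*(-4.8) = -66.09
Denominator = 73.45
Re(z) = -108.82/73.45 = -1.4816
Im(z) = -66.09/73.45 = -0.8998

Re(z) = -1.4816, Im(z) = -0.8998


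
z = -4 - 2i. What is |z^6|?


|z| = sqrt(16+4) = sqrt(20) = 4.4721
|z^6| = |z|^6 = (sqrt(20))^6 = 20^3 = 8000

|z^6| = 8000


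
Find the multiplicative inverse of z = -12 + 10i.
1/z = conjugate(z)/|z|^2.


|z|^2 = 144+100 = 244
1/z = (-12 - 10i)/244

1/z = -0.0492 - 0.0410i


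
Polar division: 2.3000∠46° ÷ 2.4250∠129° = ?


r = 2.3000 / 2.4250 = 0.9485
theta = 46° - 129° = -83° = 277° (mod 360)

0.9485 cis(277°)


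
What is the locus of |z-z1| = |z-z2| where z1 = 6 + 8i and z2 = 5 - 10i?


Equal distances means the locus is the perpendicular bisector of z1 and z2.
Midpoint = ((6+5)/2, (8+(-10))/2) = (5.5000, -1.0000)

Perpendicular bisector through (5.5000, -1.0000)


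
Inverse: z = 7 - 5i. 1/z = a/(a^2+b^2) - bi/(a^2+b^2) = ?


|z|^2 = 49+25 = 74
1/z = (7 + 5i)/74

1/z = 0.0946 + 0.0676i


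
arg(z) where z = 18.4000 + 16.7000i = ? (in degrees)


Re = 18.4, Im = 16.7
arg = atan2(16.7, 18.4) = 42.2272 degrees

arg(z) = 42.2272 degrees


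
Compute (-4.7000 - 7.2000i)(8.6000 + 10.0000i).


Real = -4.7*8.6 - (-7.2)*10 = -40.42 - (-72) = 31.58
Imag = -4.7*10 + 8.6*(-7.2) = -47 - (61.92) = -108.92

31.5800 - 108.9200i


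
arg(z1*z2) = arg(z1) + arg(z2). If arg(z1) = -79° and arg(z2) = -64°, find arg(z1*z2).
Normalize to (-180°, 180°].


arg(z1*z2) = -79° - 64° = -143°
Normalized to (-180°, 180°]: -143°

-143°


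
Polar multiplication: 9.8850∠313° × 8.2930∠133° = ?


r = 9.8850 * 8.2930 = 81.9763
theta = 313° + 133° = 446° = 86° (mod 360)

81.9763 cis(86°)


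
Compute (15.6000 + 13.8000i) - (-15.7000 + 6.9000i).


Real: 15.6 + 15.7 = 31.3
Imag: 13.8 - 6.9 = 6.9

31.3000 + 6.9000i


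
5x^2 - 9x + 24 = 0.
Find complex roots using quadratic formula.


disc = (-9)^2 - 4*5*24 = 81 - 480 = -399
sqrt(|disc|) = sqrt(399) = 19.9750
Real part = 9/(2*5) = 0.9000
Imag part = 19.9750/(2*5) = 1.9975

0.9000 ± 1.9975i


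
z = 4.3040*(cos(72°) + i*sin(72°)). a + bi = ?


a = 4.3040*cos(72°) = 4.3040*0.30902 = 1.3300
b = 4.3040*sin(72°) = 4.3040*0.951057 = 4.0933

1.3300 + 4.0933i


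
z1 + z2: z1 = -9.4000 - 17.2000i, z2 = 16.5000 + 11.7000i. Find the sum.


Real: -9.4 + 16.5 = 7.1
Imag: -17.2 + 11.7 = -5.5

7.1000 - 5.5000i


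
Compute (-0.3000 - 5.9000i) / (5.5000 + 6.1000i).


Conjugate of z2 = 5.5000 - 6.1000i
Numerator: (-0.3000 - 5.9000i)(5.5000 - 6.1000i) = -37.6400 - 30.6200i
Denominator: 5.5^2 + 6.1^2 = 67.46
Result = (-37.6400 - 30.6200i)/67.46

-0.5580 - 0.4539i


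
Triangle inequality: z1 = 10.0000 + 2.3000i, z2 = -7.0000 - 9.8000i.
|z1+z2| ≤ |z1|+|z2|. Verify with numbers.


|z1| = sqrt(10^2 + 2.3^2) = sqrt(105.29) = 10.2611
|z2| = sqrt((-7)^2 + (-9.8)^2) = sqrt(145.04) = 12.0433
z1+z2 = 3.0000 - 7.5000i
|z1+z2| = sqrt(65.25) = 8.0777
|z1|+|z2| = 10.2611 + 12.0433 = 22.3044

|z1+z2| = 8.0777 ≤ |z1|+|z2| = 22.3044 (verified)


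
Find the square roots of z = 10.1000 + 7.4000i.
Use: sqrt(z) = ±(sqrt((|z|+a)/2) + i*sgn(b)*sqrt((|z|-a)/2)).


|z| = sqrt(102.01+54.76) = 12.5208
sqrt((|z|+a)/2) = sqrt((12.5208+10.1)/2) = sqrt(11.3104) = 3.3631
sqrt((|z|-a)/2) = sqrt((12.5208-10.1)/2) = sqrt(1.2104) = 1.1002

±(3.3631 + 1.1002i) i.e. 3.3631 + 1.1002i and -3.3631 - 1.1002i


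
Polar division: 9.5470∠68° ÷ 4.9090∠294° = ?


r = 9.5470 / 4.9090 = 1.9448
theta = 68° - 294° = -226° = 134° (mod 360)

1.9448 cis(134°)


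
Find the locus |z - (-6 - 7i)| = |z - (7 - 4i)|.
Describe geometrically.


Equal distances means the locus is the perpendicular bisector of z1 and z2.
Midpoint = ((-6+7)/2, (-7+(-4))/2) = (0.5000, -5.5000)

Perpendicular bisector through (0.5000, -5.5000)


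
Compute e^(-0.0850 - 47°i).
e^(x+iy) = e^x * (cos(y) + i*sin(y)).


e^-0.0850 = 0.9185
cos(-47°) = 0.682
sin(-47°) = -0.7314
Real = 0.9185*0.682 = 0.6264
Imag = 0.9185*(-0.7314) = -0.6718

0.6264 - 0.6718i


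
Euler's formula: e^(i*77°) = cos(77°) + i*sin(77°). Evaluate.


cos(77°) = 0.2250
sin(77°) = 0.9744

e^(i*77°) = 0.2250 + 0.9744i


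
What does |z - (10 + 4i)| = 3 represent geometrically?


|z - z0| = r is a circle with center z0 and radius r.
Center = (10, 4), radius = 3

Circle with center (10, 4) and radius 3


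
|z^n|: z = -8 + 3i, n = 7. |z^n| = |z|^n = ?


|z| = sqrt(64+9) = sqrt(73) = 8.5440
|z^7| = |z|^7 = (sqrt(73))^7 = 73^3 * sqrt(73) = 389017*sqrt(73)

|z^7| = 389017*sqrt(73) ≈ 3323762.7050


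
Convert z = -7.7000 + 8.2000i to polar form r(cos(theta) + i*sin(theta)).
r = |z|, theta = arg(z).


r = sqrt(59.29+67.24) = sqrt(126.53) = 11.2486
theta = atan2(8.2, -7.7) = 133.1988 degrees

r = 11.2486, theta = 133.1988 degrees


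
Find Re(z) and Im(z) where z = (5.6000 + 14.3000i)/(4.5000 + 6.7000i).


Multiply by conjugate: (5.6000 + 14.3000i)(4.5000 - 6.7000i) / (4.5^2 + 6.7^2)
Numerator real = 5.6*4.5 + 14.3*6.7 = 121.01
Numerator imag = 14.3*4.5 - 5.6*6.7 = 26.83
Denominator = 65.14
Re(z) = 121.01/65.14 = 1.8577
Im(z) = 26.83/65.14 = 0.4119

Re(z) = 1.8577, Im(z) = 0.4119


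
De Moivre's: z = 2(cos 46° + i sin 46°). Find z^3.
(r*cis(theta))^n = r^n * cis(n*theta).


r^3 = 2^3 = 8
n*theta = 3*46° = 138° = 138° (mod 360)
a = 8*cos(138°) = -5.9452
b = 8*sin(138°) = 5.3530

8 cis(138°) = -5.9452 + 5.3530i


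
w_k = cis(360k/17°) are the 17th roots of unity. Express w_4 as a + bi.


Angle = 360*4/17 = 84.7059°
a = cos(84.7059°) = 0.0923
b = sin(84.7059°) = 0.9957

0.0923 + 0.9957i


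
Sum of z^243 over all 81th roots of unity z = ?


The roots are w_k = w^k with w = e^(2*pi*i/81), and (w^k)^243 = (w^243)^k.
So S = 1 + u + u^2 + ... + u^(80) with u = w^243.
243 = 3*81 + 0, so 243 is a multiple of 81 and u = (w^81)^3 = 1.
Every one of the 81 terms equals 1: S = 81

S = 81


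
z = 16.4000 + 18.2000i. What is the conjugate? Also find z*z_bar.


z_bar = 16.4000 - 18.2000i
z*z_bar = 16.4^2 + 18.2^2 = 268.96 + 331.24 = 600.2

z_bar = 16.4000 - 18.2000i, z*z_bar = 600.2


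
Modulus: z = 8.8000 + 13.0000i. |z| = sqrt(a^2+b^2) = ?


|z| = sqrt(8.8^2 + 13^2) = sqrt(77.44 + 169) = sqrt(246.44) = 15.6984

|z| = 15.6984


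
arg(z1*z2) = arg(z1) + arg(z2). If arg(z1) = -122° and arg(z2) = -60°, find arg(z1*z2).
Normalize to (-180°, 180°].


arg(z1*z2) = -122° - 60° = -182°
Normalized to (-180°, 180°]: 178°

178°


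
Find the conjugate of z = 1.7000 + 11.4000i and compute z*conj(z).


z_bar = 1.7000 - 11.4000i
z*z_bar = 1.7^2 + 11.4^2 = 2.89 + 129.96 = 132.85

z_bar = 1.7000 - 11.4000i, z*z_bar = 132.85


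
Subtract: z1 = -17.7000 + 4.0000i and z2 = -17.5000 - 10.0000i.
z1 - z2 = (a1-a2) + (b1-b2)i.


Real: -17.7 + 17.5 = -0.2
Imag: 4 + 10 = 14

-0.2000 + 14.0000i


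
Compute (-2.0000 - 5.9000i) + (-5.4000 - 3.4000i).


Real: -2 - 5.4 = -7.4
Imag: -5.9 - 3.4 = -9.3

-7.4000 - 9.3000i


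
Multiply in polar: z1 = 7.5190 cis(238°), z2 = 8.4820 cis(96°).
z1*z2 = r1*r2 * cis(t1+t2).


r = 7.5190 * 8.4820 = 63.7762
theta = 238° + 96° = 334° = 334° (mod 360)

63.7762 cis(334°)


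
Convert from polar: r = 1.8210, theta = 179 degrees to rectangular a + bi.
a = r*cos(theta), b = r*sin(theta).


a = 1.8210*cos(179°) = 1.8210*(-0.99985) = -1.8207
b = 1.8210*sin(179°) = 1.8210*0.01745 = 0.0318

-1.8207 + 0.0318i


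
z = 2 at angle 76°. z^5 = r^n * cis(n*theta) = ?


r^5 = 2^5 = 32
n*theta = 5*76° = 380° = 20° (mod 360)
a = 32*cos(20°) = 30.0702
b = 32*sin(20°) = 10.9446

32 cis(20°) = 30.0702 + 10.9446i


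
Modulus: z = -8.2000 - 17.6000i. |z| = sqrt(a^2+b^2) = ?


|z| = sqrt((-8.2)^2 + (-17.6)^2) = sqrt(67.24 + 309.76) = sqrt(377) = 19.4165

|z| = 19.4165


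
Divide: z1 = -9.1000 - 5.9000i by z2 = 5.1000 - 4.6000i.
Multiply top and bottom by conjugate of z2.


Conjugate of z2 = 5.1000 + 4.6000i
Numerator: (-9.1000 - 5.9000i)(5.1000 + 4.6000i) = -19.2700 - 71.9500i
Denominator: 5.1^2 + (-4.6)^2 = 47.17
Result = (-19.2700 - 71.9500i)/47.17

-0.4085 - 1.5253i


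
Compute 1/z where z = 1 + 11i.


|z|^2 = 1+121 = 122
1/z = (1 - 11i)/122

1/z = 0.0082 - 0.0902i


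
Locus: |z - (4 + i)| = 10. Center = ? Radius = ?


|z - z0| = r is a circle with center z0 and radius r.
Center = (4, 1), radius = 10

Circle with center (4, 1) and radius 10


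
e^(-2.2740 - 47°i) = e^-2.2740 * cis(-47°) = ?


e^-2.2740 = 0.1029
cos(-47°) = 0.682
sin(-47°) = -0.7314
Real = 0.1029*0.682 = 0.0702
Imag = 0.1029*(-0.7314) = -0.0753

0.0702 - 0.0753i


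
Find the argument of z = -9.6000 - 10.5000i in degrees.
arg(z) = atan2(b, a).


Re = -9.6, Im = -10.5
arg = atan2(-10.5, -9.6) = -132.4362 degrees

arg(z) = -132.4362 degrees


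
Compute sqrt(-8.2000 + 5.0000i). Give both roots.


|z| = sqrt(67.24+25) = 9.6042
sqrt((|z|+a)/2) = sqrt((9.6042+(-8.2))/2) = sqrt(0.7021) = 0.8379
sqrt((|z|-a)/2) = sqrt((9.6042-(-8.2))/2) = sqrt(8.9021) = 2.9836

±(0.8379 + 2.9836i) i.e. 0.8379 + 2.9836i and -0.8379 - 2.9836i


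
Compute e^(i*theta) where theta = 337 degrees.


cos(337°) = 0.9205
sin(337°) = -0.3907

e^(i*337°) = 0.9205 - 0.3907i


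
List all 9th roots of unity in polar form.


The 9th roots of unity are cis(360k/9°) for k=0..8
Angle step = 360/9 = 40°
Primitive root: cis(40°)
Primitive root = 0.7660 + 0.6428i

9 roots at angles: 0°, 40°, 80°, 120°, 160°, 200°, 240°, 280°, 320°


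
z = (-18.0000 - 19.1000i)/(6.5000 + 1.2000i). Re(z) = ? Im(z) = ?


Multiply by conjugate: (-18.0000 - 19.1000i)(6.5000 - 1.2000i) / (6.5^2 + 1.2^2)
Numerator real = -18*6.5 - (19.1)*1.2 = -139.92
Numerator imag = -19.1*6.5 - (-18)*1.2 = -102.55
Denominator = 43.69
Re(z) = -139.92/43.69 = -3.2026
Im(z) = -102.55/43.69 = -2.3472

Re(z) = -3.2026, Im(z) = -2.3472


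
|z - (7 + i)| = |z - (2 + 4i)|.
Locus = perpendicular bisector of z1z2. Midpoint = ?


Equal distances means the locus is the perpendicular bisector of z1 and z2.
Midpoint = ((7+2)/2, (1+4)/2) = (4.5000, 2.5000)

Perpendicular bisector through (4.5000, 2.5000)


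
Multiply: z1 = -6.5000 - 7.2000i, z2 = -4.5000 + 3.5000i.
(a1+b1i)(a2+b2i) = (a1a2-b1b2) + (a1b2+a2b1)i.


Real = -6.5*(-4.5) - (-7.2)*3.5 = 29.25 - (-25.2) = 54.45
Imag = -6.5*3.5 - (4.5)*(-7.2) = -22.75 + 32.4 = 9.65

54.4500 + 9.6500i


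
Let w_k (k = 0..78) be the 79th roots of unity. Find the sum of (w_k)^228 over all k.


The roots are w_k = w^k with w = e^(2*pi*i/79), and (w^k)^228 = (w^228)^k.
So S = 1 + u + u^2 + ... + u^(78) with u = w^228.
228 = 2*79 + 70, so 228 is not a multiple of 79: u = (w^79)^2 * w^70 = w^70 ≠ 1 (w is a primitive 79th root), while u^79 = (w^79)^228 = 1.
Geometric series: S = (1 - u^79)/(1 - u) = (1 - 1)/(1 - u) = 0

S = 0


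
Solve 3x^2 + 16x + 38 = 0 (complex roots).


disc = 16^2 - 4*3*38 = 256 - 456 = -200
sqrt(|disc|) = sqrt(200) = 14.1421
Real part = -16/(2*3) = -2.6667
Imag part = 14.1421/(2*3) = 2.3570

-2.6667 ± 2.3570i


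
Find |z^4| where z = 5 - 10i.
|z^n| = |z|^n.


|z| = sqrt(25+100) = sqrt(125) = 11.1803
|z^4| = |z|^4 = (sqrt(125))^4 = 125^2 = 15625

|z^4| = 15625


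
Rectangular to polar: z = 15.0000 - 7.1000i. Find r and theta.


r = sqrt(225+50.41) = sqrt(275.41) = 16.5955
theta = atan2(-7.1, 15) = -25.3298 degrees

r = 16.5955, theta = -25.3298 degrees


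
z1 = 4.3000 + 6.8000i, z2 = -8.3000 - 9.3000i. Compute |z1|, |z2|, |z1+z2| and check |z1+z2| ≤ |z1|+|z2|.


|z1| = sqrt(4.3^2 + 6.8^2) = sqrt(64.73) = 8.0455
|z2| = sqrt((-8.3)^2 + (-9.3)^2) = sqrt(155.38) = 12.4652
z1+z2 = -4.0000 - 2.5000i
|z1+z2| = sqrt(22.25) = 4.7170
|z1|+|z2| = 8.0455 + 12.4652 = 20.5107

|z1+z2| = 4.7170 ≤ |z1|+|z2| = 20.5107 (verified)


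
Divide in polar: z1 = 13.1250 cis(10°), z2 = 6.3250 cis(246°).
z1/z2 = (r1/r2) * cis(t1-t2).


r = 13.1250 / 6.3250 = 2.0751
theta = 10° - 246° = -236° = 124° (mod 360)

2.0751 cis(124°)


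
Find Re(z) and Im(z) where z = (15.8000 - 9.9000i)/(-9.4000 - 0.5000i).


Multiply by conjugate: (15.8000 - 9.9000i)(-9.4000 + 0.5000i) / ((-9.4)^2 + (-0.5)^2)
Numerator real = 15.8*(-9.4) - (9.9)*(-0.5) = -143.57
Numerator imag = -9.9*(-9.4) - 15.8*(-0.5) = 100.96
Denominator = 88.61
Re(z) = -143.57/88.61 = -1.6202
Im(z) = 100.96/88.61 = 1.1394

Re(z) = -1.6202, Im(z) = 1.1394


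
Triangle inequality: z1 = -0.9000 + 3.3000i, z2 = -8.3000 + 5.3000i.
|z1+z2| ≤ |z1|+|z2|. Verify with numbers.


|z1| = sqrt((-0.9)^2 + 3.3^2) = sqrt(11.7) = 3.4205
|z2| = sqrt((-8.3)^2 + 5.3^2) = sqrt(96.98) = 9.8478
z1+z2 = -9.2000 + 8.6000i
|z1+z2| = sqrt(158.6) = 12.5936
|z1|+|z2| = 3.4205 + 9.8478 = 13.2683

|z1+z2| = 12.5936 ≤ |z1|+|z2| = 13.2683 (verified)


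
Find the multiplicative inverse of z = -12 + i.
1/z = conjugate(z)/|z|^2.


|z|^2 = 144+1 = 145
1/z = (-12 - 1i)/145

1/z = -0.0828 - 0.0069i


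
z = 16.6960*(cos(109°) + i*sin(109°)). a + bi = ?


a = 16.6960*cos(109°) = 16.6960*(-0.32557) = -5.4357
b = 16.6960*sin(109°) = 16.6960*0.94552 = 15.7864

-5.4357 + 15.7864i


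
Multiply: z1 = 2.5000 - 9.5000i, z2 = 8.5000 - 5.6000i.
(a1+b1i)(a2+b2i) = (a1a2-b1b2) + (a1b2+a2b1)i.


Real = 2.5*8.5 - (-9.5)*(-5.6) = 21.25 - 53.2 = -31.95
Imag = 2.5*(-5.6) + 8.5*(-9.5) = -14 - (80.75) = -94.75

-31.9500 - 94.7500i


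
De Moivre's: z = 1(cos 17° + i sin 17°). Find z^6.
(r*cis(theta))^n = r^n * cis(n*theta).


r^6 = 1^6 = 1
n*theta = 6*17° = 102° = 102° (mod 360)
a = 1*cos(102°) = -0.2079
b = 1*sin(102°) = 0.9781

1 cis(102°) = -0.2079 + 0.9781i


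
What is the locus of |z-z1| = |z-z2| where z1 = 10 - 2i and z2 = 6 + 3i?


Equal distances means the locus is the perpendicular bisector of z1 and z2.
Midpoint = ((10+6)/2, (-2+3)/2) = (8.0000, 0.5000)

Perpendicular bisector through (8.0000, 0.5000)


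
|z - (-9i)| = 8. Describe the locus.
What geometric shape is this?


|z - z0| = r is a circle with center z0 and radius r.
Center = (0, -9), radius = 8

Circle with center (0, -9) and radius 8


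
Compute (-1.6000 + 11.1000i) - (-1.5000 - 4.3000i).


Real: -1.6 + 1.5 = -0.1
Imag: 11.1 + 4.3 = 15.4

-0.1000 + 15.4000i


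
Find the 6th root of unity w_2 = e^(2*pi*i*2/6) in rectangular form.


Angle = 360*2/6 = 120°
a = cos(120°) = -0.5000
b = sin(120°) = 0.8660

-0.5000 + 0.8660i


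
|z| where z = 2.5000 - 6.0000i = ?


|z| = sqrt(2.5^2 + (-6)^2) = sqrt(6.25 + 36) = sqrt(42.25) = 6.5000

|z| = 6.5000


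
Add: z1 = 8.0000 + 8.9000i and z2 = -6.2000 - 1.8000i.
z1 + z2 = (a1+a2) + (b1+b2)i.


Real: 8 - 6.2 = 1.8
Imag: 8.9 - 1.8 = 7.1

1.8000 + 7.1000i


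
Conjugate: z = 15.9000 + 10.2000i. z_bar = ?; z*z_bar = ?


z_bar = 15.9000 - 10.2000i
z*z_bar = 15.9^2 + 10.2^2 = 252.81 + 104.04 = 356.85

z_bar = 15.9000 - 10.2000i, z*z_bar = 356.85


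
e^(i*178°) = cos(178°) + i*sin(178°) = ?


cos(178°) = -0.9994
sin(178°) = 0.0349

e^(i*178°) = -0.9994 + 0.0349i


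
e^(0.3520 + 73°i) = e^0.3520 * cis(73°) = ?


e^0.3520 = 1.4219
cos(73°) = 0.29237
sin(73°) = 0.9563
Real = 1.4219*0.29237 = 0.4157
Imag = 1.4219*0.9563 = 1.3598

0.4157 + 1.3598i


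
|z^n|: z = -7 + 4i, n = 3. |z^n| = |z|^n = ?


|z| = sqrt(49+16) = sqrt(65) = 8.0623
|z^3| = |z|^3 = (sqrt(65))^3 = 65*sqrt(65)

|z^3| = 65*sqrt(65) ≈ 524.0468


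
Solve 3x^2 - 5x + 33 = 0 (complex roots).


disc = (-5)^2 - 4*3*33 = 25 - 396 = -371
sqrt(|disc|) = sqrt(371) = 19.2614
Real part = 5/(2*3) = 0.8333
Imag part = 19.2614/(2*3) = 3.2102

0.8333 ± 3.2102i


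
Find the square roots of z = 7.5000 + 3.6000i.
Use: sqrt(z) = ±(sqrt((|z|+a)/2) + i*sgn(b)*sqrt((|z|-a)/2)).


|z| = sqrt(56.25+12.96) = 8.3193
sqrt((|z|+a)/2) = sqrt((8.3193+7.5)/2) = sqrt(7.9096) = 2.8124
sqrt((|z|-a)/2) = sqrt((8.3193-7.5)/2) = sqrt(0.4096) = 0.6400

±(2.8124 + 0.6400i) i.e. 2.8124 + 0.6400i and -2.8124 - 0.6400i


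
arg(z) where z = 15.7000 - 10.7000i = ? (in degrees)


Re = 15.7, Im = -10.7
arg = atan2(-10.7, 15.7) = -34.2756 degrees

arg(z) = -34.2756 degrees


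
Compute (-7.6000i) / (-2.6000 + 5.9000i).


Conjugate of z2 = -2.6000 - 5.9000i
Numerator: (-7.6000i)(-2.6000 - 5.9000i) = -44.8400 + 19.7600i
Denominator: (-2.6)^2 + 5.9^2 = 41.57
Result = (-44.8400 + 19.7600i)/41.57

-1.0787 + 0.4753i


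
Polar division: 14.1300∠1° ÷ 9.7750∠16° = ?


r = 14.1300 / 9.7750 = 1.4455
theta = 1° - 16° = -15° = 345° (mod 360)

1.4455 cis(345°)


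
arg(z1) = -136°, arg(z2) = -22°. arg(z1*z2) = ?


arg(z1*z2) = -136° - 22° = -158°
Normalized to (-180°, 180°]: -158°

-158°


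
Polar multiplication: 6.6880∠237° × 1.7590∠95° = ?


r = 6.6880 * 1.7590 = 11.7642
theta = 237° + 95° = 332° = 332° (mod 360)

11.7642 cis(332°)


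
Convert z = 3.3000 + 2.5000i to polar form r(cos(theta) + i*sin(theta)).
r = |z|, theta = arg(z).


r = sqrt(10.89+6.25) = sqrt(17.14) = 4.1400
theta = atan2(2.5, 3.3) = 37.1467 degrees

r = 4.1400, theta = 37.1467 degrees


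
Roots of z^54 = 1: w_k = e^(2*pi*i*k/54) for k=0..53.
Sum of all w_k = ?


The sum of all 54th roots of unity is 0.
Geometric series: (1 - w^54)/(1 - w) = (1-1)/(1-w) = 0 since w^54 = 1, w ≠ 1.
Alternatively: coefficient of z^53 in z^54 - 1 is 0.

0


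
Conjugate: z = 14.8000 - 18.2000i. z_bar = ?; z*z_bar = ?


z_bar = 14.8000 + 18.2000i
z*z_bar = 14.8^2 + (-18.2)^2 = 219.04 + 331.24 = 550.28

z_bar = 14.8000 + 18.2000i, z*z_bar = 550.28


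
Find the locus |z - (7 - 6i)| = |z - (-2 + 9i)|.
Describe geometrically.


Equal distances means the locus is the perpendicular bisector of z1 and z2.
Midpoint = ((7+(-2))/2, (-6+9)/2) = (2.5000, 1.5000)

Perpendicular bisector through (2.5000, 1.5000)


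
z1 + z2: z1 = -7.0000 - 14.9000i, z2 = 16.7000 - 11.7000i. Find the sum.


Real: -7 + 16.7 = 9.7
Imag: -14.9 - 11.7 = -26.6

9.7000 - 26.6000i


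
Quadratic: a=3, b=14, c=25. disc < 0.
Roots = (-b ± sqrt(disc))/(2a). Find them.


disc = 14^2 - 4*3*25 = 196 - 300 = -104
sqrt(|disc|) = sqrt(104) = 10.1980
Real part = -14/(2*3) = -2.3333
Imag part = 10.1980/(2*3) = 1.6997

-2.3333 ± 1.6997i


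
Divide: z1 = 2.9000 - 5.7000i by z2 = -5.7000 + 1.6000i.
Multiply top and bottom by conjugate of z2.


Conjugate of z2 = -5.7000 - 1.6000i
Numerator: (2.9000 - 5.7000i)(-5.7000 - 1.6000i) = -25.6500 + 27.8500i
Denominator: (-5.7)^2 + 1.6^2 = 35.05
Result = (-25.6500 + 27.8500i)/35.05

-0.7318 + 0.7946i


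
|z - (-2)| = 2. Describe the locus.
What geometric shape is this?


|z - z0| = r is a circle with center z0 and radius r.
Center = (-2, 0), radius = 2

Circle with center (-2, 0) and radius 2
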